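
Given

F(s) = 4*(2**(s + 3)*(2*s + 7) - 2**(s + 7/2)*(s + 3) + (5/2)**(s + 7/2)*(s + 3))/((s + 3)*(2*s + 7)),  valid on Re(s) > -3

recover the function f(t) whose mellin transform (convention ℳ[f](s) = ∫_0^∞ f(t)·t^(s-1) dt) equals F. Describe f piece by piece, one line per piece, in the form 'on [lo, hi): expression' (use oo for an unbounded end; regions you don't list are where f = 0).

breakpoints 2: one integral from each of the 2 segments
segment 0 to 2 holds 4*t**3; add its integral
segment [2, 5/2) carries 2*t**(7/2); integrate it

on [0, 2): 4*t**3
on [2, 5/2): 2*t**(7/2)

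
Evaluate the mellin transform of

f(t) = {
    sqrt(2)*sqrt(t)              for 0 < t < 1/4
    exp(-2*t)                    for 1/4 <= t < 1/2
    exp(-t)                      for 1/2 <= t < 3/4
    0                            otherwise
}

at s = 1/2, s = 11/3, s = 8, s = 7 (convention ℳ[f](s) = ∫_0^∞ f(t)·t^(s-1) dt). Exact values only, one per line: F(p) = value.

F(1/2) = -sqrt(pi)*erfc(sqrt(3)/2) - sqrt(2)*sqrt(pi)*erfc(1)/2 + sqrt(2)/4 + sqrt(2)*sqrt(pi)*erfc(sqrt(2)/2)/2 + sqrt(pi)*erfc(sqrt(2)/2)
F(11/3) = -uppergamma(11/3, 3/4) - 2**(1/3)*uppergamma(11/3, 1)/16 + 3*2**(1/6)/3200 + 2**(1/3)*uppergamma(11/3, 1/2)/16 + uppergamma(11/3, 1/2)
F(8) = -174811815*exp(-3/4)/16384 - 3425*exp(-1)/64 + sqrt(2)/1114112 + 273351111*exp(-1/2)/32768
F(7) = -6243201*exp(-3/4)/4096 - 1957*exp(-1)/128 + sqrt(2)/245760 + 9800517*exp(-1/2)/8192

undo the common scale on t: sqrt(t) on [0, 1/2); exp(-t) on [1/2, 1); exp(-t/2) on [1, 3/2)
slice at 1/4, 1/2, transform all 3 pieces, and sum them
[0, 1/4) adds the kernel integral of sqrt(2)*sqrt(t)
for t in [1/4, 1/2): the term is ∫ exp(-2*t)·t^(s-1)
segment 1/2 to 3/4 holds exp(-t); add its integral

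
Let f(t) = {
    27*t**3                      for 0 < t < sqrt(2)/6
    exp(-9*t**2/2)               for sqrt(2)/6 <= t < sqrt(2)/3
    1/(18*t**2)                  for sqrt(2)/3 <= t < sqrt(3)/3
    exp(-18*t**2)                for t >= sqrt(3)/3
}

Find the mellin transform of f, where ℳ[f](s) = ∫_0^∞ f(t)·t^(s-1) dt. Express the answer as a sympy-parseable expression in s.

back out the common scale on t: t**3 on [0, sqrt(2)/2); exp(-t**2/2) on [sqrt(2)/2, sqrt(2)); 1/(2*t**2) on [sqrt(2), sqrt(3)); …
invert the power substitution to get t**(3/2) on [0, 1/2); exp(-t/2) on [1/2, 2); 1/(2*t) on [2, 3); …
breakpoints sqrt(2)/6, sqrt(2)/3, sqrt(3)/3: one integral from each of the 4 segments
segment [0, sqrt(2)/6) carries 27*t**3; integrate it
∫ over [sqrt(2)/6, sqrt(2)/3) of exp(-9*t**2/2)·t^(s-1) joins the sum
∫ over [sqrt(2)/3, sqrt(3)/3) of 1/(18*t**2)·t^(s-1) joins the sum
[sqrt(3)/3, ∞) adds the kernel integral of exp(-18*t**2)

(sqrt(3)/6)**s*(-6*2**s*6**(s/2)*(s - 2)*(s + 3)*uppergamma(s/2, 1) + 6*6**(s/2)*(s - 2)*(s + 3)*uppergamma(s/2, 6) + 3*sqrt(2)*6**(s/2)*(s - 2) + 2*6**s*(s + 3) + 6*(2*sqrt(6))**s*(s - 2)*(s + 3)*uppergamma(s/2, 1/4) - 3*(2*sqrt(6))**s*(s + 3))/(12*3**s*(s - 2)*(s + 3))
  Re(s) > -3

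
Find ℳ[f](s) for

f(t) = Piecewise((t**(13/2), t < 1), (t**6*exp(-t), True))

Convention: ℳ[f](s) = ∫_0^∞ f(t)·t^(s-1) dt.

invert the shared t-power to get t**(9/2) on [0, 1); t**4*exp(-t) on [1, ∞)
strip the shared t-power: t**(5/2) on [0, 1); t**2*exp(-t) on [1, ∞)
the shared t-power comes off first: sqrt(t) on [0, 1); exp(-t) on [1, ∞)
split f at 1: ℳ[f](s) collects 2 kernel integrals
for t in [0, 1): the term is ∫ t**(13/2)·t^(s-1)
the [1, ∞) slice contributes ∫ t**6*exp(-t)·t^(s-1) dt

((2*s + 13)*uppergamma(s + 6, 1) + 2)/(2*s + 13)
  Re(s) > -13/2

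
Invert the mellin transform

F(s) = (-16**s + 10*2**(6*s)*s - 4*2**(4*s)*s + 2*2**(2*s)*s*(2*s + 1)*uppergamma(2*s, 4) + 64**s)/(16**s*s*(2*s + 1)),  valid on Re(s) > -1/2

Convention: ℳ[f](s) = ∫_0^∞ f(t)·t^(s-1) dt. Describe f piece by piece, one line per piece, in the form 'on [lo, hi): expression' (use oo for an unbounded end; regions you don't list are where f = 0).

reversing the power substitution: t on [0, 1); 2*t + 1 on [1, 2); exp(-2*t) on [2, ∞)
linearity at 1, 4 turns ℳ[f](s) into 3 summed integrals
for t in [0, 1): the term is ∫ sqrt(t)·t^(s-1)
on [1, 4) integrate f = (2*sqrt(t) + 1) against the kernel
the [4, ∞) slice contributes ∫ exp(-2*sqrt(t))·t^(s-1) dt

on [0, 1): sqrt(t)
on [1, 4): 2*sqrt(t) + 1
on [4, oo): exp(-2*sqrt(t))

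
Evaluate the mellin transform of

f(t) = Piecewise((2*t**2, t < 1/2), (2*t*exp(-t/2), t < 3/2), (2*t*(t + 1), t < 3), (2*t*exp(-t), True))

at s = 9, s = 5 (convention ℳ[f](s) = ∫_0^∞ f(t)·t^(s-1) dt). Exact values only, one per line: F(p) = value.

F(9) = -201383466759*exp(-3/4)/128 + 2477577947/56320 + 14561208*exp(-3) + 122145247909*exp(-1/4)/128
F(5) = -260103*exp(-3/4)/8 + 4416*exp(-3) + 384913/448 + 157781*exp(-1/4)/8

reversing the common scale on t: t**2/2 on [0, 1); t*exp(-t/4) on [1, 3); t*(t/2 + 1) on [3, 6); …
invert the shared t-power to get t/2 on [0, 1); exp(-t/4) on [1, 3); t/2 + 1 on [3, 6); …
back out the common scale on t: t on [0, 1/2); exp(-t/2) on [1/2, 3/2); t + 1 on [3/2, 3); …
cuts at 1/2, 3/2, 3: linearity sums the 4 kernel integrals
between 0 and 1/2 the integrand is 2*t**2·t^(s-1)
[1/2, 3/2) adds the kernel integral of 2*t*exp(-t/2)
∫ over [3/2, 3) of 2*t*(t + 1)·t^(s-1) joins the sum
segment 3 to ∞ holds 2*t*exp(-t); add its integral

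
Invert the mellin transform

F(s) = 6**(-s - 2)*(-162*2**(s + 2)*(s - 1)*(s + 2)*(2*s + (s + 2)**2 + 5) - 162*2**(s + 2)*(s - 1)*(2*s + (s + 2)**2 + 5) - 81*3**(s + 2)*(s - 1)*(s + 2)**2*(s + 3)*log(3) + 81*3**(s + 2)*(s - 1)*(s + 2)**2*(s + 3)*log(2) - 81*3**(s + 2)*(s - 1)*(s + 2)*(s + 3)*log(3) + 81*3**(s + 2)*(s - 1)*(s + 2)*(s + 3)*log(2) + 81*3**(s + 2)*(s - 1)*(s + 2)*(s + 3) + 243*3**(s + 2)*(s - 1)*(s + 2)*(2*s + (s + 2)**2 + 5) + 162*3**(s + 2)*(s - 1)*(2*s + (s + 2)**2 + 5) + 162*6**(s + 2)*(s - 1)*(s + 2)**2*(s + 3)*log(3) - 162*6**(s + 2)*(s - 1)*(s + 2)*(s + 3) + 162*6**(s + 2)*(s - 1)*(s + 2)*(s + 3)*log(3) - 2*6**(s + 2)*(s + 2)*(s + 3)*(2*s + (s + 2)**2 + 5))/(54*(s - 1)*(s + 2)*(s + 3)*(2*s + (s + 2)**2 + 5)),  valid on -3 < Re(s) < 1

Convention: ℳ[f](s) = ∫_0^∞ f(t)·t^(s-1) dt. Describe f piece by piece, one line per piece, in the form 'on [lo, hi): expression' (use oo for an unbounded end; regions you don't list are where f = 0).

strip the shared t-power: 3*t on [0, 1/3); 3*t + 3 on [1/3, 1/2); 3*t*log(3*t) on [1/2, 1); …
peel off the common scale on t: t on [0, 1); t + 3 on [1, 3/2); t*log(t) on [3/2, 3); …
f breaks at 1/3, 1/2, 1 into 4 integrals to sum
segment [0, 1/3) carries 3*t**3; integrate it
between 1/3 and 1/2 the integrand is t**2*(3*t + 3)·t^(s-1)
between 1/2 and 1 the integrand is 3*t**3*log(3*t)·t^(s-1)
segment 1 to ∞ holds 1/(27*t); add its integral

on [0, 1/3): 3*t**3
on [1/3, 1/2): t**2*(3*t + 3)
on [1/2, 1): 3*t**3*log(3*t)
on [1, oo): 1/(27*t)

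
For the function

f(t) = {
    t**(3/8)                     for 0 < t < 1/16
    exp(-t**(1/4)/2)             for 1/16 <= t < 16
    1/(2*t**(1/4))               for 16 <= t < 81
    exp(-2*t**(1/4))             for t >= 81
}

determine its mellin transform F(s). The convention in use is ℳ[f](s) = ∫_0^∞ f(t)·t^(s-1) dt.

undo the power substitution: t**(3/4) on [0, 1/4); exp(-sqrt(t)/2) on [1/4, 4); 1/(2*sqrt(t)) on [4, 9); …
remove the power substitution first: t**(3/2) on [0, 1/2); exp(-t/2) on [1/2, 2); 1/(2*t) on [2, 3); …
the 4 pieces separated at 1/16, 16, 81 each add one integral
[0, 1/16) adds the kernel integral of t**(3/8)
segment 1/16 to 16 holds exp(-t**(1/4)/2); add its integral
segment 16 to 81 holds 1/(2*t**(1/4)); add its integral
∫ over [81, ∞) of exp(-2*t**(1/4))·t^(s-1) joins the sum

(2*1679616**s*(8*s + 3) + 12*331776**s*(4*s - 1)*(8*s + 3)*uppergamma(4*s, 1/4) - 12*331776**s*(4*s - 1)*(8*s + 3)*uppergamma(4*s, 1) - 3*331776**s*(8*s + 3) + 12*6**(4*s)*(4*s - 1)*(8*s + 3)*uppergamma(4*s, 6) + 6*sqrt(2)*6**(4*s)*(4*s - 1))/(3*20736**s*(4*s - 1)*(8*s + 3))
  Re(s) > -3/8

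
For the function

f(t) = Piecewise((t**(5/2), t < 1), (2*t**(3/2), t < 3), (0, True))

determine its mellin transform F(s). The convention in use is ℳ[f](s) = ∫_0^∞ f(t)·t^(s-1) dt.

reversing the shared t-power: t**(3/2) on [0, 1); 2*sqrt(t) on [1, 3)
treat the 2 regions marked off by 1 separately and sum
between 0 and 1 the integrand is t**(5/2)·t^(s-1)
on [1, 3): add ∫ 2*t**(3/2)·t^(s-1) dt

2*(2*3**(s + 3/2)*(2*s + 5) - 2*s - 7)/((2*s + 3)*(2*s + 5))
  Re(s) > -5/2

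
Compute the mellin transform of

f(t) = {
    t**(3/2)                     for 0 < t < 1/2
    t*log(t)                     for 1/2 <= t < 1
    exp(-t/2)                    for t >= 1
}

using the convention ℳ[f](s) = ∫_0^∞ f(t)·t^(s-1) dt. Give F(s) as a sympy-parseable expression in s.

breakpoints 1/2, 1: one integral from each of the 3 segments
on [0, 1/2): add ∫ t**(3/2)·t^(s-1) dt
on [1/2, 1): add ∫ t*log(t)·t^(s-1) dt
between 1 and ∞ the integrand is exp(-t/2)·t^(s-1)

(2*2**(2*s)*(2*s + 3)*(s**2 + 2*s + 1)*uppergamma(s, 1/2) - 2*2**s*(2*s + 3) + s*(2*s + 3)*log(2) + 2*s + (2*s + 3)*log(2) + sqrt(2)*(s**2 + 2*s + 1) + 3)/(2*2**s*(2*s + 3)*(s**2 + 2*s + 1))
  Re(s) > -3/2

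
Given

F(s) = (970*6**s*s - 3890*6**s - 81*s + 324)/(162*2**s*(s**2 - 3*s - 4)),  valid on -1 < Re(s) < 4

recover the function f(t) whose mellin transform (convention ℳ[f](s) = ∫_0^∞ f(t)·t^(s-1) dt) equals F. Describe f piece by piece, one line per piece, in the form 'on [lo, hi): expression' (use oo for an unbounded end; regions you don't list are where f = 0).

on [0, 1/2): t
on [1/2, 3): 2*t
on [3, oo): t**(-4)

cuts at 1/2, 3: linearity sums the 3 kernel integrals
piece [0, 1/2): integrate t against the kernel
∫ over [1/2, 3) of 2*t·t^(s-1) joins the sum
piece [3, ∞): integrate t**(-4) against the kernel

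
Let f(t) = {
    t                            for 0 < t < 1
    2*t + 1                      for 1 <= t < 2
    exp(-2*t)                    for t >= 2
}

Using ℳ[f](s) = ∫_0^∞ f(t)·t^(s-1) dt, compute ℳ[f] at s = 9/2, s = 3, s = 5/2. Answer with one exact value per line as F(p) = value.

linearity at 1, 2 turns ℳ[f](s) into 3 summed integrals
on [0, 1) integrate f = t against the kernel
on [1, 2): add ∫ (2*t + 1)·t^(s-1) dt
on [2, ∞) integrate f = exp(-2*t) against the kernel

F(9/2) = (sqrt(2)*(10395*sqrt(pi)*exp(4)*erfc(2) + 532620)/50688 + (-20480 + 770048*sqrt(2))*exp(4)/50688)*exp(-4)
F(3) = 13*exp(-4)/4 + 121/12
F(5/2) = (sqrt(2)*(105*sqrt(pi)*exp(4)*erfc(2) + 1540)/1120 + (-768 + 6912*sqrt(2))*exp(4)/1120)*exp(-4)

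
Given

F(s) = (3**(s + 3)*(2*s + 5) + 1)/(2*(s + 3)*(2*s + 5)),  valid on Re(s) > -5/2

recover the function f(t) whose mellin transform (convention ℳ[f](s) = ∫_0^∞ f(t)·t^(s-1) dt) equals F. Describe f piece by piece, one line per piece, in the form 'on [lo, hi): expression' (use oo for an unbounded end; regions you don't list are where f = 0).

integrate the 2 segments split at 1, then add the results
∫ over [0, 1) of t**(5/2)/2·t^(s-1) joins the sum
on [1, 3): add ∫ t**3/2·t^(s-1) dt

on [0, 1): t**(5/2)/2
on [1, 3): t**3/2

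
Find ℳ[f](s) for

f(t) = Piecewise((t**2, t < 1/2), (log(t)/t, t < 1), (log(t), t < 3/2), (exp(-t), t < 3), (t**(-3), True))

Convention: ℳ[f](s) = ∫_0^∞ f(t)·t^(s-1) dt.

f breaks at 1/2, 1, 3/2, 3 into 5 integrals to sum
on [0, 1/2) integrate f = t**2 against the kernel
piece [1/2, 1): integrate log(t)/t against the kernel
on [1, 3/2): add ∫ log(t)·t^(s-1) dt
over [3/2, 3), the kernel integral of exp(-t) enters the sum
between 3 and ∞ the integrand is t**(-3)·t^(s-1)

(108*2**s*s**2*(s - 3)*(s + 2)*(s**2 - 2*s + 1)*uppergamma(s, 3/2) - 108*2**s*s**2*(s - 3)*(s + 2)*(s**2 - 2*s + 1)*uppergamma(s, 3) - 108*2**s*s**2*(s - 3)*(s + 2) + 108*2**s*(s - 3)*(s + 2)*(s**2 - 2*s + 1) - 108*3**s*s*(s - 3)*(s + 2)*(s**2 - 2*s + 1)*log(2) + 108*3**s*s*(s - 3)*(s + 2)*(s**2 - 2*s + 1)*log(3) - 108*3**s*(s - 3)*(s + 2)*(s**2 - 2*s + 1) - 4*6**s*s**2*(s + 2)*(s**2 - 2*s + 1) + 216*s**3*(s - 3)*(s + 2)*log(2) - 216*s**2*(s - 3)*(s + 2)*log(2) + 216*s**2*(s - 3)*(s + 2) + 27*s**2*(s - 3)*(s**2 - 2*s + 1))/(108*2**s*s**2*(s - 3)*(s + 2)*(s**2 - 2*s + 1))
  -2 < Re(s) < 3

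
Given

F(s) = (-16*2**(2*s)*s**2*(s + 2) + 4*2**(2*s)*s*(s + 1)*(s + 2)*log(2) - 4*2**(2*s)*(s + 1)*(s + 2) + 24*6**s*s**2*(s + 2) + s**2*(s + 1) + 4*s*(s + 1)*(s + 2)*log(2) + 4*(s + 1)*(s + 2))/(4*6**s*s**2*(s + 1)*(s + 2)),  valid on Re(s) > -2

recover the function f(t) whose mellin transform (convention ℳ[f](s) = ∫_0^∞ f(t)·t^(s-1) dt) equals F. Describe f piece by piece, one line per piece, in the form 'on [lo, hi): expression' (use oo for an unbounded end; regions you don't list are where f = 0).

on [0, 1/6): 9*t**2
on [1/6, 2/3): log(3*t)
on [2/3, 1): 6*t

undo the common scale on t: 4*t**2 on [0, 1/4); log(2*t) on [1/4, 1); 4*t on [1, 3/2)
strip the common scale on t: t**2 on [0, 1/2); log(t) on [1/2, 2); 2*t on [2, 3)
summing 3 kernel integrals split by 1/6, 2/3 yields ℳ[f](s)
segment 0 to 1/6 holds 9*t**2; add its integral
on [1/6, 2/3) integrate f = log(3*t) against the kernel
∫ over [2/3, 1) of 6*t·t^(s-1) joins the sum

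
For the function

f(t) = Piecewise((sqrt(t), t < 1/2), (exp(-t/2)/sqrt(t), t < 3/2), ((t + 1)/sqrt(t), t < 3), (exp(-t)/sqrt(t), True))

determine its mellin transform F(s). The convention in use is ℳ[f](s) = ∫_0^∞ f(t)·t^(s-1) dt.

reversing the shared t-power: t**(3/2) on [0, 1/2); sqrt(t)*exp(-t/2) on [1/2, 3/2); sqrt(t)*(t + 1) on [3/2, 3); …
strip the shared t-power: t on [0, 1/2); exp(-t/2) on [1/2, 3/2); t + 1 on [3/2, 3); …
split f at 1/2, 3/2, 3: ℳ[f](s) collects 4 kernel integrals
piece [0, 1/2): integrate sqrt(t) against the kernel
for t in [1/2, 3/2): the term is ∫ exp(-t/2)/sqrt(t)·t^(s-1)
on [3/2, 3): add ∫ (t + 1)/sqrt(t)·t^(s-1) dt
the [3, ∞) slice contributes ∫ exp(-t)/sqrt(t)·t^(s-1) dt

2**(-s - 1/2)*(2**(s + 1/2)*(2*s - 1)*(2*s + 1)*uppergamma(s - 1/2, 3) + 3**(s + 1/2)*(10 - 20*s)/3 - 8*3**(s + 1/2)/3 + 4**s*(2*s - 1)*(2*s + 1)*uppergamma(s - 1/2, 1/4) - 4**s*(2*s - 1)*(2*s + 1)*uppergamma(s - 1/2, 3/4) + 6**(s + 1/2)*(16*s - 8)/3 + 4*6**(s + 1/2)/3 + 4*s - 2)/((2*s - 1)*(2*s + 1))
  Re(s) > -1/2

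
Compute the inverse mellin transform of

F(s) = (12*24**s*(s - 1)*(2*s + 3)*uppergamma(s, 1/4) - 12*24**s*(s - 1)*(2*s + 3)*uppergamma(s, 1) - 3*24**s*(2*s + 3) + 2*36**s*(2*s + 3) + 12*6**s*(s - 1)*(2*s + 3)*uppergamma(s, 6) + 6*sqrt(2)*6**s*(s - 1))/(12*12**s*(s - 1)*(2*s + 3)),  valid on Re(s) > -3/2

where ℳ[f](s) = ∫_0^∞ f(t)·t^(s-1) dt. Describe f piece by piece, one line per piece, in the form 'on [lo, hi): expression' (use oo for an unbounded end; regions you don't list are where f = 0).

on [0, 1/2): t**(3/2)
on [1/2, 2): exp(-t/2)
on [2, 3): 1/(2*t)
on [3, oo): exp(-2*t)

split f at 1/2, 2, 3: ℳ[f](s) collects 4 kernel integrals
on [0, 1/2) integrate f = t**(3/2) against the kernel
the [1/2, 2) slice contributes ∫ exp(-t/2)·t^(s-1) dt
on [2, 3) integrate f = 1/(2*t) against the kernel
for t in [3, ∞): the term is ∫ exp(-2*t)·t^(s-1)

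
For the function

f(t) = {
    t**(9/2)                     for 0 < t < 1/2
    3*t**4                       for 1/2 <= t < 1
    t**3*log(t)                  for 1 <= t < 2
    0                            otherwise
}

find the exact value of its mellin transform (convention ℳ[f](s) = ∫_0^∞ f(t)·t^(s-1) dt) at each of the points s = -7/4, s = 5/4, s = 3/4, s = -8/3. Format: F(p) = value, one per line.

F(-7/4) = -679*2**(1/4)/550 - 2**(3/4)/6 + 8*2**(1/4)*log(2)/5 + 148/75
F(5/4) = -93919*2**(1/4)/106352 - 2**(3/4)/112 + 1268/2023 + 64*2**(1/4)*log(2)/17
F(3/4) = -14261*2**(3/4)/25200 - 3*2**(1/4)/152 + 3004/4275 + 32*2**(3/4)*log(2)/15
F(-8/3) = -9*2**(1/3) - 9*2**(2/3)/16 + 3*2**(1/6)/22 + 3*2**(1/3)*log(2) + 45/4

invert the shared t-power to get t**(5/2) on [0, 1/2); 3*t**2 on [1/2, 1); t*log(t) on [1, 2)
the shared t-power comes off first: t**(3/2) on [0, 1/2); 3*t on [1/2, 1); log(t) on [1, 2)
slice at 1/2, 1, transform all 3 pieces, and sum them
on [0, 1/2): add ∫ t**(9/2)·t^(s-1) dt
on [1/2, 1): add ∫ 3*t**4·t^(s-1) dt
segment 1 to 2 holds t**3*log(t); add its integral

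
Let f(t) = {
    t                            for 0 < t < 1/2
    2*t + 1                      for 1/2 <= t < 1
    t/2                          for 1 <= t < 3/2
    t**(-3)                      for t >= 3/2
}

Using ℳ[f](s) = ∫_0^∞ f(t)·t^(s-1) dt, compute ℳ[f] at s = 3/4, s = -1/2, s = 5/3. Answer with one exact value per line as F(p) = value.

decompose at 1/2, 1, 3/2; ℳ[f](s) sums the 4 pieces' integrals
∫ t·t^(s-1) over [0, 1/2)
piece [1/2, 1): integrate (2*t + 1) against the kernel
on [1, 3/2) integrate f = t/2 against the kernel
between 3/2 and ∞ the integrand is t**(-3)·t^(s-1)

F(3/4) = 2**(1/4)*(-2754 + 953*3**(3/4) + 3726*2**(3/4))/3402
F(-1/2) = 1 + 599*sqrt(6)/1134 + sqrt(2)
F(5/3) = 2**(1/3)*(-378 + 725*3**(2/3) + 1116*2**(2/3))/1920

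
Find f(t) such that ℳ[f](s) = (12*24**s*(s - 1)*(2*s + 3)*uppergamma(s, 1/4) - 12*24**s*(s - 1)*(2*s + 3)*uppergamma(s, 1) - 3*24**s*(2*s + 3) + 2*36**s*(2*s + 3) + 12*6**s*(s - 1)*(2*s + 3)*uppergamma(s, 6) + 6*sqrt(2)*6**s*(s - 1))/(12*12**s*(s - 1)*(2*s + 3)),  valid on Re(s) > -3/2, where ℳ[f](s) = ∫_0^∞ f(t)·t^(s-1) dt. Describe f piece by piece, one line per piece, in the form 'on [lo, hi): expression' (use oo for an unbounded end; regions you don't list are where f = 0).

treat the 4 regions marked off by 1/2, 2, 3 separately and sum
∫ t**(3/2)·t^(s-1) over [0, 1/2)
∫ exp(-t/2)·t^(s-1) over [1/2, 2)
on [2, 3) integrate f = 1/(2*t) against the kernel
the [3, ∞) slice contributes ∫ exp(-2*t)·t^(s-1) dt

on [0, 1/2): t**(3/2)
on [1/2, 2): exp(-t/2)
on [2, 3): 1/(2*t)
on [3, oo): exp(-2*t)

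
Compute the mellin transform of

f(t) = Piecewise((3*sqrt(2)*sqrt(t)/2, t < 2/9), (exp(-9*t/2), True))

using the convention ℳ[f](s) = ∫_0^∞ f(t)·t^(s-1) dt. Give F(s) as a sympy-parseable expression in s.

undo the common scale on t: sqrt(6)*sqrt(t)/2 on [0, 2/3); exp(-3*t/2) on [2/3, ∞)
back out the common scale on t: sqrt(t) on [0, 1); exp(-t) on [1, ∞)
slice at 2/9, transform all 2 pieces, and sum them
between 0 and 2/9 the integrand is 3*sqrt(2)*sqrt(t)/2·t^(s-1)
between 2/9 and ∞ the integrand is exp(-9*t/2)·t^(s-1)

(2/9)**s*((2*s + 1)*uppergamma(s, 1) + 2)/(2*s + 1)
  Re(s) > -1/2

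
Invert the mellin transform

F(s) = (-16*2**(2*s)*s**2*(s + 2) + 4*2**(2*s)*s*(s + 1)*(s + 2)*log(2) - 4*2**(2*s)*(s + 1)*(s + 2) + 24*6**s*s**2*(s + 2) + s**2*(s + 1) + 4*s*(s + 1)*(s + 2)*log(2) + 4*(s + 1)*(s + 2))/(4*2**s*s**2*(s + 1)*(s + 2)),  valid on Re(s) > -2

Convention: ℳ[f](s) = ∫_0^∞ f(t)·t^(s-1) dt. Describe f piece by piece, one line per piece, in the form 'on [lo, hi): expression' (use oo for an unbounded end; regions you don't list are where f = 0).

split f at 1/2, 2: ℳ[f](s) collects 3 kernel integrals
segment [0, 1/2) carries t**2; integrate it
piece [1/2, 2): integrate log(t) against the kernel
over [2, 3), the kernel integral of 2*t enters the sum

on [0, 1/2): t**2
on [1/2, 2): log(t)
on [2, 3): 2*t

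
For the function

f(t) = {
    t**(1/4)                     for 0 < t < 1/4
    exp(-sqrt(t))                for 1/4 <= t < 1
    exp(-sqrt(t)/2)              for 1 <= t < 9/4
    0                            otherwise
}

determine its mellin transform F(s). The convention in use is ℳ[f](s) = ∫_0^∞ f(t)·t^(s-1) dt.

2**(1 - 2*s)*(16**s*(4*s + 1)*uppergamma(2*s, 1/2) - 16**s*(4*s + 1)*uppergamma(2*s, 3/4) + 4**s*(4*s + 1)*uppergamma(2*s, 1/2) - 4**s*(4*s + 1)*uppergamma(2*s, 1) + sqrt(2))/(4*s + 1)
  Re(s) > -1/4

invert the power substitution to get sqrt(t) on [0, 1/2); exp(-t) on [1/2, 1); exp(-t/2) on [1, 3/2)
cuts at 1/4, 1: linearity sums the 3 kernel integrals
the [0, 1/4) slice contributes ∫ t**(1/4)·t^(s-1) dt
on [1/4, 1): add ∫ exp(-sqrt(t))·t^(s-1) dt
on [1, 9/4) integrate f = exp(-sqrt(t)/2) against the kernel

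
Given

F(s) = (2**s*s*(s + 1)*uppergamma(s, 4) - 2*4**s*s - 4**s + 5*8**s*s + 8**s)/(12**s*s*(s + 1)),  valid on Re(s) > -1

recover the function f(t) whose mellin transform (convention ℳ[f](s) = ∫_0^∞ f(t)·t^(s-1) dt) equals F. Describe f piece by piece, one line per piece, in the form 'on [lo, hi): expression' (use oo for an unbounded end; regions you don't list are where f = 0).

on [0, 1/3): 3*t
on [1/3, 2/3): 6*t + 1
on [2/3, oo): exp(-6*t)

invert the common scale on t to get 3*t/2 on [0, 2/3); 3*t + 1 on [2/3, 4/3); exp(-3*t) on [4/3, ∞)
invert the common scale on t to get t on [0, 1); 2*t + 1 on [1, 2); exp(-2*t) on [2, ∞)
summing 3 kernel integrals split by 1/3, 2/3 yields ℳ[f](s)
segment [0, 1/3) carries 3*t; integrate it
∫ (6*t + 1)·t^(s-1) over [1/3, 2/3)
on [2/3, ∞) integrate f = exp(-6*t) against the kernel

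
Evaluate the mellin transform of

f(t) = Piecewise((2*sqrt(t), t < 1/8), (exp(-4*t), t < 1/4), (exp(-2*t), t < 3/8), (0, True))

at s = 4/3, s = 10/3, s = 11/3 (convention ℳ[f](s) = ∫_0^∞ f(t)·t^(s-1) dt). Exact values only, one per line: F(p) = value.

back out the common scale on t: sqrt(2)*sqrt(t) on [0, 1/4); exp(-2*t) on [1/4, 1/2); exp(-t) on [1/2, 3/4)
reversing the common scale on t: sqrt(t) on [0, 1/2); exp(-t) on [1/2, 1); exp(-t/2) on [1, 3/2)
split f at 1/8, 1/4: ℳ[f](s) collects 3 kernel integrals
for t in [0, 1/8): the term is ∫ 2*sqrt(t)·t^(s-1)
∫ exp(-4*t)·t^(s-1) over [1/8, 1/4)
piece [1/4, 3/8): integrate exp(-2*t) against the kernel

F(4/3) = -2**(2/3)*uppergamma(4/3, 3/4)/4 - 2**(1/3)*uppergamma(4/3, 1)/8 + 3*sqrt(2)/176 + 2**(1/3)*uppergamma(4/3, 1/2)/8 + 2**(2/3)*uppergamma(4/3, 1/2)/4
F(10/3) = -2**(2/3)*uppergamma(10/3, 3/4)/16 - 2**(1/3)*uppergamma(10/3, 1)/128 + 3*sqrt(2)/23552 + 2**(1/3)*uppergamma(10/3, 1/2)/128 + 2**(2/3)*uppergamma(10/3, 1/2)/16
F(11/3) = -2**(1/3)*uppergamma(11/3, 3/4)/16 - 2**(2/3)*uppergamma(11/3, 1)/256 + 3*sqrt(2)/51200 + 2**(2/3)*uppergamma(11/3, 1/2)/256 + 2**(1/3)*uppergamma(11/3, 1/2)/16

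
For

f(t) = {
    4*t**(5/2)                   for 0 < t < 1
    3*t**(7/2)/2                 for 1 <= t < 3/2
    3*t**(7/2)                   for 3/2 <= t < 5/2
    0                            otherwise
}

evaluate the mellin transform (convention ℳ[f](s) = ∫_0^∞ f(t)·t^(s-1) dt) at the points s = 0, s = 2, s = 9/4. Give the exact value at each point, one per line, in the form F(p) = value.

F(0) = -81*sqrt(6)/112 + 41/35 + 375*sqrt(10)/56
F(2) = -729*sqrt(6)/704 + 61/99 + 9375*sqrt(10)/352
F(9/4) = -729*2**(1/4)*3**(3/4)/736 + 254/437 + 9375*2**(1/4)*5**(3/4)/368

along the cuts 1, 3/2, ℳ[f](s) splits into 3 integrals
on [0, 1): add ∫ 4*t**(5/2)·t^(s-1) dt
the [1, 3/2) slice contributes ∫ 3*t**(7/2)/2·t^(s-1) dt
[3/2, 5/2) adds the kernel integral of 3*t**(7/2)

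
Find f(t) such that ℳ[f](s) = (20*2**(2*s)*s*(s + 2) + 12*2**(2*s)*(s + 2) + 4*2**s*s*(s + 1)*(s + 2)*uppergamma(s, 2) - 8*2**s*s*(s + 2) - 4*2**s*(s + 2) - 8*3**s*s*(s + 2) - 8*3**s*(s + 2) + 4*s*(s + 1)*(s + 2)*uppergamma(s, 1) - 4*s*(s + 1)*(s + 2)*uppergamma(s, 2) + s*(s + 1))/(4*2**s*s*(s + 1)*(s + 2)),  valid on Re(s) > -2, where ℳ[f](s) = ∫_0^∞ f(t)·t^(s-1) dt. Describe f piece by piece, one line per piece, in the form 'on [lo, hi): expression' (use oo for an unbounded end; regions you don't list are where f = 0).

treat the 5 regions marked off by 1/2, 1, 3/2, 2 separately and sum
∫ over [0, 1/2) of t**2·t^(s-1) joins the sum
[1/2, 1) adds the kernel integral of exp(-2*t)
for t in [1, 3/2): the term is ∫ (t + 1)·t^(s-1)
segment 3/2 to 2 holds (t + 3); add its integral
∫ over [2, ∞) of exp(-t)·t^(s-1) joins the sum

on [0, 1/2): t**2
on [1/2, 1): exp(-2*t)
on [1, 3/2): t + 1
on [3/2, 2): t + 3
on [2, oo): exp(-t)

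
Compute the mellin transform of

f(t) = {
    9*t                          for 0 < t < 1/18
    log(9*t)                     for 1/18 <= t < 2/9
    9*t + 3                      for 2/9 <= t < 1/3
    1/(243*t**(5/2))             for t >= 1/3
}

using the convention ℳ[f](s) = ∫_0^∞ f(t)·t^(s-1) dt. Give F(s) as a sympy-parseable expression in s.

undo the common scale on t: 3*t on [0, 1/6); log(3*t) on [1/6, 2/3); 3*t + 3 on [2/3, 1); …
remove the common scale on t first: t on [0, 1/2); log(t) on [1/2, 2); t + 3 on [2, 3); …
decompose at 1/18, 2/9, 1/3; ℳ[f](s) sums the 4 pieces' integrals
segment 0 to 1/18 holds 9*t; add its integral
piece [1/18, 2/9): integrate log(9*t) against the kernel
∫ (9*t + 3)·t^(s-1) over [2/9, 1/3)
segment 1/3 to ∞ holds 1/(243*t**(5/2)); add its integral

(-270*2**(2*s)*s**2*(2*s - 5) + 54*2**(2*s)*s*(s + 1)*(2*s - 5)*log(2) - 162*2**(2*s)*s*(2*s - 5) - 54*2**(2*s)*(s + 1)*(2*s - 5) - 4*sqrt(3)*6**s*s**2*(s + 1) + 324*6**s*s**2*(2*s - 5) + 162*6**s*s*(2*s - 5) + 27*s**2*(2*s - 5) + 54*s*(s + 1)*(2*s - 5)*log(2) + (2*s - 5)*(54*s + 54))/(54*18**s*s**2*(s + 1)*(2*s - 5))
  -1 < Re(s) < 5/2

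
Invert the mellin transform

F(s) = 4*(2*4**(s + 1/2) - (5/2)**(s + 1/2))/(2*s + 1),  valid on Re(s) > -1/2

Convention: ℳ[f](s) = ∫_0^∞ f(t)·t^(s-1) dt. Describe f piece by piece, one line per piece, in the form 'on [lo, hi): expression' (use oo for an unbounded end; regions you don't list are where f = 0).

on [0, 5/2): 2*sqrt(t)
on [5/2, 4): 4*sqrt(t)

linearity at 5/2 turns ℳ[f](s) into 2 summed integrals
between 0 and 5/2 the integrand is 2*sqrt(t)·t^(s-1)
between 5/2 and 4 the integrand is 4*sqrt(t)·t^(s-1)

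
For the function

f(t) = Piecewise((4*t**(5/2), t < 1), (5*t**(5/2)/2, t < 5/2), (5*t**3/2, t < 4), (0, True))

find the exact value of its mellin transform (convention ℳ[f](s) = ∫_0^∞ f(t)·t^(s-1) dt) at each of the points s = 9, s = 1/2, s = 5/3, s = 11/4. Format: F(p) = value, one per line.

cuts at 1, 5/2: linearity sums the 3 kernel integrals
on [0, 1) integrate f = 4*t**(5/2) against the kernel
piece [1, 5/2): integrate 5*t**(5/2)/2 against the kernel
over [5/2, 4), the kernel integral of 5*t**3/2 enters the sum

F(9) = 244140625*sqrt(10)/94208 + 2624887982559/753664
F(1/2) = 35263/336 - 625*sqrt(10)/112
F(5/3) = -9375*2**(1/3)*5**(2/3)/896 + 9/25 + 375*2**(5/6)*5**(1/6)/32 + 1920*2**(1/3)/7
F(11/4) = -15625*2**(1/4)*5**(3/4)/736 + 2/7 + 15625*2**(3/4)*5**(1/4)/672 + 20480*sqrt(2)/23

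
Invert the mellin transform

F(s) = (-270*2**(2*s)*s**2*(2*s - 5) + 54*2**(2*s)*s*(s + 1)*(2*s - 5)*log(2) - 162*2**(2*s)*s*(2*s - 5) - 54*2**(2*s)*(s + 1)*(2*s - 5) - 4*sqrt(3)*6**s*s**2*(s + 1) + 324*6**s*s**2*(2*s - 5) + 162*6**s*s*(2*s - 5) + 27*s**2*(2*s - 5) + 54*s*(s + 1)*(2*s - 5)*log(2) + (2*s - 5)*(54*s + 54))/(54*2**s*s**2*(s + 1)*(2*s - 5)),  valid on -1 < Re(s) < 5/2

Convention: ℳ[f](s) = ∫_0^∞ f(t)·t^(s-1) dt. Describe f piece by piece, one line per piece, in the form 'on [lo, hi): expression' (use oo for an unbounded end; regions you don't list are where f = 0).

slice at 1/2, 2, 3, transform all 4 pieces, and sum them
∫ t·t^(s-1) over [0, 1/2)
segment 1/2 to 2 holds log(t); add its integral
for t in [2, 3): the term is ∫ (t + 3)·t^(s-1)
∫ over [3, ∞) of t**(-5/2)·t^(s-1) joins the sum

on [0, 1/2): t
on [1/2, 2): log(t)
on [2, 3): t + 3
on [3, oo): t**(-5/2)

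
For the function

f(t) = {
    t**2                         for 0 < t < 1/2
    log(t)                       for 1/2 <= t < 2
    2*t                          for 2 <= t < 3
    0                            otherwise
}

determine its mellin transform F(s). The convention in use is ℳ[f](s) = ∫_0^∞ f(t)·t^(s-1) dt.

along the cuts 1/2, 2, ℳ[f](s) splits into 3 integrals
for t in [0, 1/2): the term is ∫ t**2·t^(s-1)
segment 1/2 to 2 holds log(t); add its integral
for t in [2, 3): the term is ∫ 2*t·t^(s-1)

(-16*2**(2*s)*s**2*(s + 2) + 4*2**(2*s)*s*(s + 1)*(s + 2)*log(2) - 4*2**(2*s)*(s + 1)*(s + 2) + 24*6**s*s**2*(s + 2) + s**2*(s + 1) + 4*s*(s + 1)*(s + 2)*log(2) + 4*(s + 1)*(s + 2))/(4*2**s*s**2*(s + 1)*(s + 2))
  Re(s) > -2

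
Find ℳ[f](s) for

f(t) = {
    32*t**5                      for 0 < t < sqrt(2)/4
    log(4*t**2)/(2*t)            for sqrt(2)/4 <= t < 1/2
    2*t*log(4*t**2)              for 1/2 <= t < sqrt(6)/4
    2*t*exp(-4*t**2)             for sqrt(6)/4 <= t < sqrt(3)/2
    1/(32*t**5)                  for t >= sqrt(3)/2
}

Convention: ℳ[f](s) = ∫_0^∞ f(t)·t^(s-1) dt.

back out the common scale on t: t**5 on [0, sqrt(2)/2); log(t**2)/t on [sqrt(2)/2, 1); t*log(t**2) on [1, sqrt(6)/2); …
invert the shared t-power to get t**4 on [0, sqrt(2)/2); log(t**2)/t**2 on [sqrt(2)/2, 1); log(t**2) on [1, sqrt(6)/2); …
undo the power substitution: t**2 on [0, 1/2); log(t)/t on [1/2, 1); log(t) on [1, 3/2); …
treat the 5 regions marked off by sqrt(2)/4, 1/2, sqrt(6)/4, sqrt(3)/2 separately and sum
over [0, sqrt(2)/4), the kernel integral of 32*t**5 enters the sum
piece [sqrt(2)/4, 1/2): integrate log(4*t**2)/(2*t) against the kernel
over [1/2, sqrt(6)/4), the kernel integral of 2*t*log(4*t**2) enters the sum
∫ over [sqrt(6)/4, sqrt(3)/2) of 2*t*exp(-4*t**2)·t^(s-1) joins the sum
∫ over [sqrt(3)/2, ∞) of 1/(32*t**5)·t^(s-1) joins the sum

2**(-s/2 - 1/2)*(27*2**(s/2 + 1/2)*(-s + (s + 1)**2/4)*(s/2 - 5/2)*(s/2 + 5/2)*(s + 1)**2*uppergamma(s/2 + 1/2, 3/2) - 27*2**(s/2 + 1/2)*(-s + (s + 1)**2/4)*(s/2 - 5/2)*(s/2 + 5/2)*(s + 1)**2*uppergamma(s/2 + 1/2, 3) + 108*2**(s/2 + 1/2)*(-s + (s + 1)**2/4)*(s/2 - 5/2)*(s/2 + 5/2) - 27*2**(s/2 + 1/2)*(s/2 - 5/2)*(s/2 + 5/2)*(s + 1)**2 - 54*3**(s/2 + 1/2)*(-s + (s + 1)**2/4)*(s/2 - 5/2)*(s/2 + 5/2)*(s + 1)*log(2) + 54*3**(s/2 + 1/2)*(-s + (s + 1)**2/4)*(s/2 - 5/2)*(s/2 + 5/2)*(s + 1)*log(3) - 108*3**(s/2 + 1/2)*(-s + (s + 1)**2/4)*(s/2 - 5/2)*(s/2 + 5/2) - 6**(s/2 + 1/2)*(-s + (s + 1)**2/4)*(s/2 + 5/2)*(s + 1)**2 + 27*(-s + (s + 1)**2/4)*(s/2 - 5/2)*(s + 1)**2/4 + 27*(s/2 - 5/2)*(s/2 + 5/2)*(s + 1)**3*log(2) - 54*(s/2 - 5/2)*(s/2 + 5/2)*(s + 1)**2*log(2) + 54*(s/2 - 5/2)*(s/2 + 5/2)*(s + 1)**2)/(54*2**s*(-s + (s + 1)**2/4)*(s/2 - 5/2)*(s/2 + 5/2)*(s + 1)**2)
  -5 < Re(s) < 5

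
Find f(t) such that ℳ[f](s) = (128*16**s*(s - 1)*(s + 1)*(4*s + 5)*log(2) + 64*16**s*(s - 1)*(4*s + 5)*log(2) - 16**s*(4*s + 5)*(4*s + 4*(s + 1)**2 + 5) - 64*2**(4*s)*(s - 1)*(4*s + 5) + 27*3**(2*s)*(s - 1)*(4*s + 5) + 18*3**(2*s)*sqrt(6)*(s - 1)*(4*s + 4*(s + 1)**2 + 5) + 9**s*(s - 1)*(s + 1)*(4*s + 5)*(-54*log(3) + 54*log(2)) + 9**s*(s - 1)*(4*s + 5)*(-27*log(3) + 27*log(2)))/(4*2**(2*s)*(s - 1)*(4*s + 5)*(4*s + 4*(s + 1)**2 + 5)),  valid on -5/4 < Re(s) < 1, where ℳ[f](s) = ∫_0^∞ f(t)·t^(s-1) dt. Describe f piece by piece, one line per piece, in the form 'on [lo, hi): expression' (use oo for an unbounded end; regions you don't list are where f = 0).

remove the shared t-power first: t**(1/4) on [0, 9/4); sqrt(t)*log(sqrt(t)) on [9/4, 4); t**(-2) on [4, ∞)
undo the power substitution: sqrt(t) on [0, 3/2); t*log(t) on [3/2, 2); t**(-4) on [2, ∞)
cuts at 9/4, 4: linearity sums the 3 kernel integrals
on [0, 9/4): add ∫ t**(5/4)·t^(s-1) dt
[9/4, 4) adds the kernel integral of t**(3/2)*log(sqrt(t))
segment 4 to ∞ holds 1/t; add its integral

on [0, 9/4): t**(5/4)
on [9/4, 4): t**(3/2)*log(sqrt(t))
on [4, oo): 1/t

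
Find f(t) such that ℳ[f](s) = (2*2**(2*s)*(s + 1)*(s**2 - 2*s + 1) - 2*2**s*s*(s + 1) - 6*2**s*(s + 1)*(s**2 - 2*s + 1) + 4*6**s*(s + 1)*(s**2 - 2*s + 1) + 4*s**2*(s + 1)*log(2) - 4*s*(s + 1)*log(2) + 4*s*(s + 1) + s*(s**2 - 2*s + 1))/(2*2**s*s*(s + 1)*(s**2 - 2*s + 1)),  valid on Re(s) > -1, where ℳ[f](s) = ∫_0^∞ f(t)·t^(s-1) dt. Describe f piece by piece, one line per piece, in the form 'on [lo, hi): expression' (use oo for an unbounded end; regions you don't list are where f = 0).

on [0, 1/2): t
on [1/2, 1): log(t)/t
on [1, 2): 3
on [2, 3): 2

linearity at 1/2, 1, 2 turns ℳ[f](s) into 4 summed integrals
∫ over [0, 1/2) of t·t^(s-1) joins the sum
[1/2, 1) adds the kernel integral of log(t)/t
∫ over [1, 2) of 3·t^(s-1) joins the sum
between 2 and 3 the integrand is 2·t^(s-1)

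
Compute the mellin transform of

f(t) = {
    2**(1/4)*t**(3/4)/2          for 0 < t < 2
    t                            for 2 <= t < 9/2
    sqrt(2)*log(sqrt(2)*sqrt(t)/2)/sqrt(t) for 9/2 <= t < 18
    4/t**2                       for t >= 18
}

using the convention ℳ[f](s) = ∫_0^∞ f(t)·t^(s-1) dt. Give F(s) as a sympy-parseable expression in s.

back out the common scale on t: t**(3/4) on [0, 1); 2*t on [1, 9/4); log(sqrt(t))/sqrt(t) on [9/4, 9); …
undo the power substitution: t**(3/2) on [0, 1); 2*t**2 on [1, 3/2); log(t)/t on [3/2, 3); …
the 4 pieces separated at 2, 9/2, 18 each add one integral
the [0, 2) slice contributes ∫ 2**(1/4)*t**(3/4)/2·t^(s-1) dt
segment 2 to 9/2 holds t; add its integral
between 9/2 and 18 the integrand is sqrt(2)*log(sqrt(2)*sqrt(t)/2)/sqrt(t)·t^(s-1)
for t in [18, ∞): the term is ∫ 4/t**2·t^(s-1)

(324*2**(2*s)*(2*s - 4)*(2*s + 2)*(4*s**2 - 4*s + 1) - 324*2**(2*s)*(2*s - 4)*(4*s + 3)*(4*s**2 - 4*s + 1) - 216*3**(2*s)*s*(2*s - 4)*(2*s + 2)*(4*s + 3)*log(3) + 216*3**(2*s)*s*(2*s - 4)*(2*s + 2)*(4*s + 3)*log(2) - 108*3**(2*s)*(2*s - 4)*(2*s + 2)*(4*s + 3)*log(2) + 108*3**(2*s)*(2*s - 4)*(2*s + 2)*(4*s + 3) + 108*3**(2*s)*(2*s - 4)*(2*s + 2)*(4*s + 3)*log(3) + 729*3**(2*s)*(2*s - 4)*(4*s + 3)*(4*s**2 - 4*s + 1) + 108*6**(2*s)*s*(2*s - 4)*(2*s + 2)*(4*s + 3)*log(3) - 54*6**(2*s)*(2*s - 4)*(2*s + 2)*(4*s + 3)*log(3) - 54*6**(2*s)*(2*s - 4)*(2*s + 2)*(4*s + 3) - 2*6**(2*s)*(2*s + 2)*(4*s + 3)*(4*s**2 - 4*s + 1))/(81*2**s*(2*s - 4)*(2*s + 2)*(4*s + 3)*(4*s**2 - 4*s + 1))
  -3/4 < Re(s) < 2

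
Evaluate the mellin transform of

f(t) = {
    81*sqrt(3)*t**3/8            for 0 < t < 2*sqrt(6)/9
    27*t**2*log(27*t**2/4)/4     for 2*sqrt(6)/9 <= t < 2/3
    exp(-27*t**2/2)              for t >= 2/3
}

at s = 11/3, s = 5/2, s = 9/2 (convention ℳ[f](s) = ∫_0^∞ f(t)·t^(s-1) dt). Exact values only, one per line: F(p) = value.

peel off the common scale on t: 3*sqrt(3)*t**3 on [0, sqrt(6)/3); 3*t**2*log(3*t**2) on [sqrt(6)/3, 1); exp(-6*t**2) on [1, ∞)
strip the power substitution: 3*sqrt(3)*t**(3/2) on [0, 2/3); 3*t*log(3*t) on [2/3, 1); exp(-6*t) on [1, ∞)
back out the common scale on t: t**(3/2) on [0, 2); t*log(t) on [2, 3); exp(-2*t) on [3, ∞)
linearity at 2*sqrt(6)/9, 2/3 turns ℳ[f](s) into 3 summed integrals
segment [0, 2*sqrt(6)/9) carries 81*sqrt(3)*t**3/8; integrate it
segment 2*sqrt(6)/9 to 2/3 holds 27*t**2*log(27*t**2/4)/4; add its integral
on [2/3, ∞): add ∫ exp(-27*t**2/2)·t^(s-1) dt

F(11/3) = -16*2**(2/3)*3**(1/3)/867 - 64*sqrt(6)*log(2)/4131 + 2**(5/6)*sqrt(3)*uppergamma(11/6, 6)/729 + 128*sqrt(6)/23409 + 32*sqrt(3)/1215 + 8*2**(2/3)*3**(1/3)*log(3)/153
F(5/2) = -32*sqrt(6)/729 - 32*2**(3/4)*3**(1/4)*log(2)/729 + 6**(1/4)*uppergamma(5/4, 6)/81 + 128*2**(3/4)*3**(1/4)/6561 + 64*6**(1/4)/891 + 8*sqrt(6)*log(3)/81
F(9/2) = -128*sqrt(6)/13689 - 256*2**(3/4)*3**(1/4)*log(2)/28431 + 2*6**(1/4)*uppergamma(9/4, 6)/2187 + 1024*2**(3/4)*3**(1/4)/369603 + 512*6**(1/4)/32805 + 32*sqrt(6)*log(3)/1053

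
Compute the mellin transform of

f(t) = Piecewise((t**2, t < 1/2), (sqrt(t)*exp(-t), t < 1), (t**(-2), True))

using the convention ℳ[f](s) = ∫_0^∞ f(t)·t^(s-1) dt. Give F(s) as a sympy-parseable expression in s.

remove the shared t-power first: t**(3/2) on [0, 1/2); exp(-t) on [1/2, 1); t**(-5/2) on [1, ∞)
the 3 pieces separated at 1/2, 1 each add one integral
[0, 1/2) adds the kernel integral of t**2
over [1/2, 1), the kernel integral of sqrt(t)*exp(-t) enters the sum
∫ t**(-2)·t^(s-1) over [1, ∞)

(-2**(1 - s)/4 + s**2*uppergamma(s + 1/2, 1/2) - s**2*uppergamma(s + 1/2, 1) - s - 4*uppergamma(s + 1/2, 1/2) + 4*uppergamma(s + 1/2, 1) - 2 + s/(4*2**s))/(s**2 - 4)
  -2 < Re(s) < 2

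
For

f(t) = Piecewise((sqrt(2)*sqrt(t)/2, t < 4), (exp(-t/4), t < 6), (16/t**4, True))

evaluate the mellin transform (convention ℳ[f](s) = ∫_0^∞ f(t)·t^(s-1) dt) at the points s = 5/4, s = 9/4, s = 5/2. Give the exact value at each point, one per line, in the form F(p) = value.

F(5/4) = -4*sqrt(2)*uppergamma(5/4, 3/2) + 8*6**(1/4)/297 + 4*sqrt(2)*uppergamma(5/4, 1) + 32/7
F(9/4) = -16*sqrt(2)*uppergamma(9/4, 3/2) + 16*6**(1/4)/63 + 128/11 + 16*sqrt(2)*uppergamma(9/4, 1)
F(5/2) = -48*sqrt(6)*exp(-3/2) - 24*sqrt(pi)*erfc(sqrt(6)/2) + 8*sqrt(6)/27 + 24*sqrt(pi)*erfc(1) + 32*sqrt(2)/3 + 80*exp(-1)

invert the common scale on t to get sqrt(t) on [0, 2); exp(-t/2) on [2, 3); t**(-4) on [3, ∞)
breakpoints 4, 6: one integral from each of the 3 segments
on [0, 4) integrate f = sqrt(2)*sqrt(t)/2 against the kernel
∫ over [4, 6) of exp(-t/4)·t^(s-1) joins the sum
segment 6 to ∞ holds 16/t**4; add its integral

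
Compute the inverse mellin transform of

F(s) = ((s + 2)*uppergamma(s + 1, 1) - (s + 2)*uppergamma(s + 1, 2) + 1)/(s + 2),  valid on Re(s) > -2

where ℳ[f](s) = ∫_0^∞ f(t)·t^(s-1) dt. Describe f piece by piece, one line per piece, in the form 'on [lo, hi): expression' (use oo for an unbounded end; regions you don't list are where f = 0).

strip the shared t-power: 1 on [0, 1); exp(-t)/t on [1, 2)
invert the shared t-power to get t on [0, 1); exp(-t) on [1, 2)
slice at 1, transform all 2 pieces, and sum them
segment 0 to 1 holds t**2; add its integral
segment 1 to 2 holds t*exp(-t); add its integral

on [0, 1): t**2
on [1, 2): t*exp(-t)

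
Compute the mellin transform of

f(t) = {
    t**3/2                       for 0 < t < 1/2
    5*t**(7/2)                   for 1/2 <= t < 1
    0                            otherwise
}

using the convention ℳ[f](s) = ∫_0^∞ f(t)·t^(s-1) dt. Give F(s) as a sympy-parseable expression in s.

integrate the 2 segments split at 1/2, then add the results
∫ over [0, 1/2) of t**3/2·t^(s-1) joins the sum
for t in [1/2, 1): the term is ∫ 5*t**(7/2)·t^(s-1)

(-10*2**(1/2 - s)*(s + 3) + 160*s + 480 + (2*s + 7)/2**s)/(16*(s + 3)*(2*s + 7))
  Re(s) > -3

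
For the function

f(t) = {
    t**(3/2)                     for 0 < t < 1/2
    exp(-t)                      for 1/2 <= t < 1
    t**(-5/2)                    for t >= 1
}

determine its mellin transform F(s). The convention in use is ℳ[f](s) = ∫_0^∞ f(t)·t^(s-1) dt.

summing 3 kernel integrals split by 1/2, 1 yields ℳ[f](s)
[0, 1/2) adds the kernel integral of t**(3/2)
piece [1/2, 1): integrate exp(-t) against the kernel
on [1, ∞): add ∫ t**(-5/2)·t^(s-1) dt

(2*2**s*(2*s - 5)*(2*s + 3)*uppergamma(s, 1/2) - 2*2**s*(2*s - 5)*(2*s + 3)*uppergamma(s, 1) - 4*2**s*(2*s + 3) + sqrt(2)*(2*s - 5))/(2*2**s*(2*s - 5)*(2*s + 3))
  -3/2 < Re(s) < 5/2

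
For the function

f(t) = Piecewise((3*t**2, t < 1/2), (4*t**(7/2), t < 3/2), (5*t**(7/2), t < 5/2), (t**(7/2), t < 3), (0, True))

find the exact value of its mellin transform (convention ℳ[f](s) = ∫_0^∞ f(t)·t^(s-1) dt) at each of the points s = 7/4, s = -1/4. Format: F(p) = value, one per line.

split f at 1/2, 3/2, 5/2: ℳ[f](s) collects 4 kernel integrals
on [0, 1/2): add ∫ 3*t**2·t^(s-1) dt
the [1/2, 3/2) slice contributes ∫ 4*t**(7/2)·t^(s-1) dt
∫ over [3/2, 5/2) of 5*t**(7/2)·t^(s-1) joins the sum
segment [5/2, 3) carries t**(7/2); integrate it

F(7/4) = -81*2**(3/4)*3**(1/4)/112 - 2**(3/4)/84 + 2**(1/4)/20 + 324*3**(1/4)/7 + 3125*2**(3/4)*5**(1/4)/84
F(-1/4) = -27*2**(3/4)*3**(1/4)/52 - 2**(3/4)/13 + 3*2**(1/4)/7 + 108*3**(1/4)/13 + 125*2**(3/4)*5**(1/4)/13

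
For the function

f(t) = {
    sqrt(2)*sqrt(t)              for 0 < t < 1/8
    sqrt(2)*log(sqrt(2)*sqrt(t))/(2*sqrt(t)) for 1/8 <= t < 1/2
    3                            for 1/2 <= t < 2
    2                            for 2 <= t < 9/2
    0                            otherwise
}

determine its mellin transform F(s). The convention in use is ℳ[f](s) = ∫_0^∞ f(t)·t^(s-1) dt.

strip the common scale on t: sqrt(t) on [0, 1/4); log(sqrt(t))/sqrt(t) on [1/4, 1); 3 on [1, 4); …
reversing the power substitution: t on [0, 1/2); log(t)/t on [1/2, 1); 3 on [1, 2); …
along the cuts 1/8, 1/2, 2, ℳ[f](s) splits into 4 integrals
over [0, 1/8), the kernel integral of sqrt(2)*sqrt(t) enters the sum
∫ over [1/8, 1/2) of sqrt(2)*log(sqrt(2)*sqrt(t))/(2*sqrt(t))·t^(s-1) joins the sum
∫ 3·t^(s-1) over [1/2, 2)
segment [2, 9/2) carries 2; integrate it

(16**s*(2*s + 1)*(4*s**2 - 4*s + 1) - 2**(2*s + 1)*s*(2*s + 1) + 2*36**s*(2*s + 1)*(4*s**2 - 4*s + 1) - 3*4**s*(2*s + 1)*(4*s**2 - 4*s + 1) + 8*s**2*(2*s + 1)*log(2) - 4*s*(2*s + 1)*log(2) + 4*s*(2*s + 1) + s*(4*s**2 - 4*s + 1))/(8**s*s*(2*s + 1)*(4*s**2 - 4*s + 1))
  Re(s) > -1/2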